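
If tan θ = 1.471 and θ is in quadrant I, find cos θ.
cos θ = 0.5622 (using tan²θ + 1 = sec²θ)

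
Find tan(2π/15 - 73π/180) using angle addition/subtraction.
tan(2π/15 - 73π/180) = (tan 2π/15 - tan 73π/180)/(1 + tan 2π/15 tan 73π/180) = -1.15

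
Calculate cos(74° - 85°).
cos(74° - 85°) = cos 74° cos 85° + sin 74° sin 85° = 0.9816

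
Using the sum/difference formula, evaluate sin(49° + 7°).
sin(49° + 7°) = sin 49° cos 7° + cos 49° sin 7° = 0.829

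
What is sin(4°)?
sin(4°) = 0.06976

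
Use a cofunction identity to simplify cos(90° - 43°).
cos(90° - 43°) = sin(43°)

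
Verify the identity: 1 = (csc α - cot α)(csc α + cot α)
RHS = csc²α - cot²α = (1 + cot²α) - cot²α = 1 = LHS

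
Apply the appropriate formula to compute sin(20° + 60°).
sin(20° + 60°) = sin 20° cos 60° + cos 20° sin 60° = 0.9848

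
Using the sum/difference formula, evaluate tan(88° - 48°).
tan(88° - 48°) = (tan 88° - tan 48°)/(1 + tan 88° tan 48°) = 0.8391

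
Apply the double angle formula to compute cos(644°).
cos(644°) = 2cos²322° - 1 = 0.2419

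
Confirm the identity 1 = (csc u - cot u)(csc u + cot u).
RHS = csc²u - cot²u = (1 + cot²u) - cot²u = 1 = LHS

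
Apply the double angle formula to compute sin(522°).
sin(522°) = 2 sin 261° cos 261° = 0.309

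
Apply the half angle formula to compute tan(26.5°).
tan(26.5°) = sin 53° / (1 + cos 53°) = 0.4986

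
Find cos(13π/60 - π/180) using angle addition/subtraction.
cos(13π/60 - π/180) = cos 13π/60 cos π/180 + sin 13π/60 sin π/180 = 0.788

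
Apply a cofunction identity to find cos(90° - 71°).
cos(90° - 71°) = sin(71°) = 0.9455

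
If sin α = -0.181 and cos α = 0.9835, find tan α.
tan α = sin α / cos α = -0.184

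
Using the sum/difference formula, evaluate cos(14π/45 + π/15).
cos(14π/45 + π/15) = cos 14π/45 cos π/15 - sin 14π/45 sin π/15 = 0.3746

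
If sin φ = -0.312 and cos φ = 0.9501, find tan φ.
tan φ = sin φ / cos φ = -0.3284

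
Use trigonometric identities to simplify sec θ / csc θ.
sec θ / csc θ = tan θ (using Reciprocal identities)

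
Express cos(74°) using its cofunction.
cos(74°) = sin(90° - 74°) = sin(16°)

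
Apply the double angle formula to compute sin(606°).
sin(606°) = 2 sin 303° cos 303° = -0.9135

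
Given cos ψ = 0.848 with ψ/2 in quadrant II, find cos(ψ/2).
cos(ψ/2) = ±√((1 + cos ψ)/2); negative since ψ/2 ∈ QII, so cos(ψ/2) = -0.9612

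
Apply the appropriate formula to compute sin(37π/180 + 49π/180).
sin(37π/180 + 49π/180) = sin 37π/180 cos 49π/180 + cos 37π/180 sin 49π/180 = 0.9976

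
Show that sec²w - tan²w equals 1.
LHS = 1/cos²w - sin²w/cos²w = (1 - sin²w)/cos²w = cos²w/cos²w = 1 = RHS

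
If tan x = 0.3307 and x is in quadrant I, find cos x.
cos x = 0.9494 (using tan²x + 1 = sec²x)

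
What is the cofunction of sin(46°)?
sin(46°) = cos(90° - 46°) = cos(44°)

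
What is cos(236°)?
cos(236°) = -0.5592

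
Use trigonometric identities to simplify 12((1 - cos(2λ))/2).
12((1 - cos(2λ))/2) = 12(sin²λ) (using Power reduction)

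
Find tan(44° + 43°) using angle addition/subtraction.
tan(44° + 43°) = (tan 44° + tan 43°)/(1 - tan 44° tan 43°) = 19.08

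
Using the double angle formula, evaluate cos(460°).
cos(460°) = cos²230° - sin²230° = -0.1736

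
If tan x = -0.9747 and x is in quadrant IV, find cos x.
cos x = 0.7161 (using tan²x + 1 = sec²x)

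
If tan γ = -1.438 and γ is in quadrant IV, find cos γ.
cos γ = 0.5709 (using tan²γ + 1 = sec²γ)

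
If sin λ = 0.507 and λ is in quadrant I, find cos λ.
cos λ = 0.8619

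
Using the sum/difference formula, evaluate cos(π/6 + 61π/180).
cos(π/6 + 61π/180) = cos π/6 cos 61π/180 - sin π/6 sin 61π/180 = -0.01745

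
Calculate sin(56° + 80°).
sin(56° + 80°) = sin 56° cos 80° + cos 56° sin 80° = 0.6947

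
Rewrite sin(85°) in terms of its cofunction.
sin(85°) = cos(90° - 85°) = cos(5°)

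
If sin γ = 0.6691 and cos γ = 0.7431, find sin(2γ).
sin(2γ) = 2 sin γ cos γ = 0.9944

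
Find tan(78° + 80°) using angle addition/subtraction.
tan(78° + 80°) = (tan 78° + tan 80°)/(1 - tan 78° tan 80°) = -0.404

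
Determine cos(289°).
cos(289°) = 0.3256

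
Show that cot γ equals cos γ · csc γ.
RHS = cos γ · (1/sin γ) = cos γ/sin γ = cot γ = LHS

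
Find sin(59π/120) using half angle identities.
sin(59π/120) = √((1 - cos 59π/60)/2) = 0.9997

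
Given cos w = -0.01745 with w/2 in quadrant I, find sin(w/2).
sin(w/2) = ±√((1 - cos w)/2); positive since w/2 ∈ QI, so sin(w/2) = 0.7132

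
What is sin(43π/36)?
sin(43π/36) = -0.5736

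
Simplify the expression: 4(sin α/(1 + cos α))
4(sin α/(1 + cos α)) = 4(tan(α/2)) (using Half angle)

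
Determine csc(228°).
csc(228°) = -1.346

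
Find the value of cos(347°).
cos(347°) = 0.9744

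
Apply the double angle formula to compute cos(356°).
cos(356°) = cos²178° - sin²178° = 0.9976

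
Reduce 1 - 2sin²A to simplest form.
1 - 2sin²A = cos(2A) (using Double angle)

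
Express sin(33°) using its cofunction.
sin(33°) = cos(90° - 33°) = cos(57°)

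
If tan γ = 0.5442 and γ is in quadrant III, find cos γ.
cos γ = -0.8784 (using tan²γ + 1 = sec²γ)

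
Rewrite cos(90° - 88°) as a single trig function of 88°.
cos(90° - 88°) = sin(88°)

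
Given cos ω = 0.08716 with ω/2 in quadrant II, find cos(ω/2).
cos(ω/2) = ±√((1 + cos ω)/2); negative since ω/2 ∈ QII, so cos(ω/2) = -0.7373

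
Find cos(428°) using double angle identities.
cos(428°) = cos²214° - sin²214° = 0.3746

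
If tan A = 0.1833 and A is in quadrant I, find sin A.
sin A = 0.1803 (using tan²A + 1 = sec²A)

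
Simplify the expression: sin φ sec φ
sin φ sec φ = tan φ (using Reciprocal + quotient)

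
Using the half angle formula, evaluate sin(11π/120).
sin(11π/120) = √((1 - cos 11π/60)/2) = 0.284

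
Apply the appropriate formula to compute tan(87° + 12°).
tan(87° + 12°) = (tan 87° + tan 12°)/(1 - tan 87° tan 12°) = -6.314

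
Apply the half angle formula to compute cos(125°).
cos(125°) = -√((1 + cos 250°)/2) = -0.5736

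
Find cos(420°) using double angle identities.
cos(420°) = cos²210° - sin²210° = 1/2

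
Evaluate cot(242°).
cot(242°) = 0.5317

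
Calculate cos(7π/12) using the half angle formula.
cos(7π/12) = -√((1 + cos 7π/6)/2) = -(√6-√2)/4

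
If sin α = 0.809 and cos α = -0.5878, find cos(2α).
cos(2α) = cos²α - sin²α = -0.309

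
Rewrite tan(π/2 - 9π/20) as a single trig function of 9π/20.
tan(π/2 - 9π/20) = cot(9π/20)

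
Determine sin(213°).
sin(213°) = -0.5446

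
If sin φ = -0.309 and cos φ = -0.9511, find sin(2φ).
sin(2φ) = 2 sin φ cos φ = 0.5878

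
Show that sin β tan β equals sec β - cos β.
RHS = 1/cos β - cos β = (1 - cos²β)/cos β = sin²β/cos β = sin β · (sin β/cos β) = sin β tan β = LHS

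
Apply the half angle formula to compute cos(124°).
cos(124°) = -√((1 + cos 248°)/2) = -0.5592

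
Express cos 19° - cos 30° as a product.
cos 19° - cos 30° = -2 sin(24.5°) sin(-5.5°)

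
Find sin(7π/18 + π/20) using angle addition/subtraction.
sin(7π/18 + π/20) = sin 7π/18 cos π/20 + cos 7π/18 sin π/20 = 0.9816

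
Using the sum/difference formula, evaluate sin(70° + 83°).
sin(70° + 83°) = sin 70° cos 83° + cos 70° sin 83° = 0.454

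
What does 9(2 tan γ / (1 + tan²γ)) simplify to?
9(2 tan γ / (1 + tan²γ)) = 9(sin(2γ)) (using Double angle)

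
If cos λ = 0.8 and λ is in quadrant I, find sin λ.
sin λ = 0.6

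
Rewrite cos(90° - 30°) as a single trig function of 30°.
cos(90° - 30°) = sin(30°)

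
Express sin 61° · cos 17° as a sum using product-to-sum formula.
sin 61° cos 17° = (1/2)[sin(61°+17°) + sin(61°-17°)]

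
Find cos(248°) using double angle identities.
cos(248°) = cos²124° - sin²124° = -0.3746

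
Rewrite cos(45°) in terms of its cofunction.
cos(45°) = sin(90° - 45°) = sin(45°)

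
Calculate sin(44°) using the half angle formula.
sin(44°) = √((1 - cos 88°)/2) = 0.6947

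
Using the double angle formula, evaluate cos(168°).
cos(168°) = cos²84° - sin²84° = -0.9781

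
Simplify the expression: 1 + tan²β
1 + tan²β = sec²β (using Pythagorean identity)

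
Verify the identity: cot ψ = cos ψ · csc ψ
RHS = cos ψ · (1/sin ψ) = cos ψ/sin ψ = cot ψ = LHS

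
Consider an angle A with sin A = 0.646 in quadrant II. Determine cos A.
cos A = ±√(1 - sin²A) = -0.7633 (negative in QII)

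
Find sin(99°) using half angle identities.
sin(99°) = √((1 - cos 198°)/2) = 0.9877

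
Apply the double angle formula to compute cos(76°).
cos(76°) = cos²38° - sin²38° = 0.2419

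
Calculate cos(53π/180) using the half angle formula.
cos(53π/180) = √((1 + cos 53π/90)/2) = 0.6018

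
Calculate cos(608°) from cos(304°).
cos(608°) = cos²304° - sin²304° = -0.3746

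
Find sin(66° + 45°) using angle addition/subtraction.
sin(66° + 45°) = sin 66° cos 45° + cos 66° sin 45° = 0.9336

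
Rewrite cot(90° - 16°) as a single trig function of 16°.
cot(90° - 16°) = tan(16°)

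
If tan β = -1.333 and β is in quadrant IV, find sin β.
sin β = -0.7999 (using tan²β + 1 = sec²β)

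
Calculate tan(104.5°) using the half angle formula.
tan(104.5°) = sin 209° / (1 + cos 209°) = -3.867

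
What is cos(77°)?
cos(77°) = 0.225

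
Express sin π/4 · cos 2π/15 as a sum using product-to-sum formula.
sin π/4 cos 2π/15 = (1/2)[sin(π/4+2π/15) + sin(π/4-2π/15)]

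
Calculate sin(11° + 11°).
sin(11° + 11°) = sin 11° cos 11° + cos 11° sin 11° = 0.3746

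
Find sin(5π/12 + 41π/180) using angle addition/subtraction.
sin(5π/12 + 41π/180) = sin 5π/12 cos 41π/180 + cos 5π/12 sin 41π/180 = 0.8988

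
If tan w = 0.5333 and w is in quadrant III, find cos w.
cos w = -0.8824 (using tan²w + 1 = sec²w)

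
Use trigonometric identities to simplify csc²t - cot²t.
csc²t - cot²t = 1 (using Pythagorean identity)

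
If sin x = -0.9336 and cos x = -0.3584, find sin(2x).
sin(2x) = 2 sin x cos x = 0.6692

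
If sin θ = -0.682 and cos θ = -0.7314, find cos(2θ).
cos(2θ) = cos²θ - sin²θ = 0.06982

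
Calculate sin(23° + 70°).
sin(23° + 70°) = sin 23° cos 70° + cos 23° sin 70° = 0.9986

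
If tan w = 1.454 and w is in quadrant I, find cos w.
cos w = 0.5667 (using tan²w + 1 = sec²w)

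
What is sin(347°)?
sin(347°) = -0.225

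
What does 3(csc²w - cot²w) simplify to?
3(csc²w - cot²w) = 3 (using Pythagorean identity)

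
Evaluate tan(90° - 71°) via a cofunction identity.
tan(90° - 71°) = cot(71°) = 0.3443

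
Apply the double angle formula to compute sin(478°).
sin(478°) = 2 sin 239° cos 239° = 0.8829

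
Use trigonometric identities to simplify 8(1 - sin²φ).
8(1 - sin²φ) = 8(cos²φ) (using Pythagorean identity)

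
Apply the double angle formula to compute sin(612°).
sin(612°) = 2 sin 306° cos 306° = -0.9511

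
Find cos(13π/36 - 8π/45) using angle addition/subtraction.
cos(13π/36 - 8π/45) = cos 13π/36 cos 8π/45 + sin 13π/36 sin 8π/45 = 0.8387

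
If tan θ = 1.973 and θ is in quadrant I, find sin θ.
sin θ = 0.892 (using tan²θ + 1 = sec²θ)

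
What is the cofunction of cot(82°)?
cot(82°) = tan(90° - 82°) = tan(8°)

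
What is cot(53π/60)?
cot(53π/60) = -2.605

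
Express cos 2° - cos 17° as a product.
cos 2° - cos 17° = -2 sin(9.5°) sin(-7.5°)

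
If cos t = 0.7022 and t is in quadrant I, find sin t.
sin t = 0.712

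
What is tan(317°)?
tan(317°) = -0.9325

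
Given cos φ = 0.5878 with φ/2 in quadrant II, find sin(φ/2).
sin(φ/2) = ±√((1 - cos φ)/2); positive since φ/2 ∈ QII, so sin(φ/2) = 0.454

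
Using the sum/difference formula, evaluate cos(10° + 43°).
cos(10° + 43°) = cos 10° cos 43° - sin 10° sin 43° = 0.6018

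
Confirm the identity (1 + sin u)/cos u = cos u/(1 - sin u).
LHS = (1 + sin u)(1 - sin u) / (cos u(1 - sin u)) = (1 - sin²u) / (cos u(1 - sin u)) = cos²u / (cos u(1 - sin u)) = cos u/(1 - sin u) = RHS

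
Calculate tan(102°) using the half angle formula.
tan(102°) = sin 204° / (1 + cos 204°) = -4.705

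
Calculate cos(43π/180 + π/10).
cos(43π/180 + π/10) = cos 43π/180 cos π/10 - sin 43π/180 sin π/10 = 0.4848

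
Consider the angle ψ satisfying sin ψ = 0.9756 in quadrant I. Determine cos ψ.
cos ψ = √(1 - sin²ψ) = 0.2196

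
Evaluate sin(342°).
sin(342°) = -0.309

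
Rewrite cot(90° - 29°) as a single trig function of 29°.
cot(90° - 29°) = tan(29°)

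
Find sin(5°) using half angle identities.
sin(5°) = √((1 - cos 10°)/2) = 0.08716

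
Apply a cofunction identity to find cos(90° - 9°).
cos(90° - 9°) = sin(9°) = 0.1564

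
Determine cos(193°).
cos(193°) = -0.9744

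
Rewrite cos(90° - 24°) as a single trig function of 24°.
cos(90° - 24°) = sin(24°)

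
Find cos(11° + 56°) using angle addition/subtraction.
cos(11° + 56°) = cos 11° cos 56° - sin 11° sin 56° = 0.3907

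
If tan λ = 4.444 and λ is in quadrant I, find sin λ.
sin λ = 0.9756 (using tan²λ + 1 = sec²λ)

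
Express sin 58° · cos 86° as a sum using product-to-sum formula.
sin 58° cos 86° = (1/2)[sin(58°+86°) + sin(58°-86°)]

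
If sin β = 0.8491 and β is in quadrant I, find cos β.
cos β = 0.5282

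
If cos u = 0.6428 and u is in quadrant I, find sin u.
sin u = 0.766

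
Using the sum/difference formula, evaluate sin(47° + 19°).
sin(47° + 19°) = sin 47° cos 19° + cos 47° sin 19° = 0.9135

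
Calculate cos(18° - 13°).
cos(18° - 13°) = cos 18° cos 13° + sin 18° sin 13° = 0.9962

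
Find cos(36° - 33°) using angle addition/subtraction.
cos(36° - 33°) = cos 36° cos 33° + sin 36° sin 33° = 0.9986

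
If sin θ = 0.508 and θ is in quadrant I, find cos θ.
cos θ = 0.8614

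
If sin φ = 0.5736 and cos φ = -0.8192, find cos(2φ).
cos(2φ) = cos²φ - sin²φ = 0.3421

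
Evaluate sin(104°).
sin(104°) = 0.9703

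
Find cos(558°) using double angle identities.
cos(558°) = cos²279° - sin²279° = -0.9511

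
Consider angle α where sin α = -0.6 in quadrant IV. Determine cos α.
cos α = √(1 - sin²α) = 0.8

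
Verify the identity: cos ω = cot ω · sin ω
RHS = (cos ω/sin ω) · sin ω = cos ω = LHS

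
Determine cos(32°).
cos(32°) = 0.848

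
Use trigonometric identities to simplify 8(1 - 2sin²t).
8(1 - 2sin²t) = 8(cos(2t)) (using Double angle)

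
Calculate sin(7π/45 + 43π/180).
sin(7π/45 + 43π/180) = sin 7π/45 cos 43π/180 + cos 7π/45 sin 43π/180 = 0.9455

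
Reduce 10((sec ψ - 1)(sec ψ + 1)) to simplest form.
10((sec ψ - 1)(sec ψ + 1)) = 10(tan²ψ) (using Diff. of squares)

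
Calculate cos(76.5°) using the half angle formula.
cos(76.5°) = √((1 + cos 153°)/2) = 0.2334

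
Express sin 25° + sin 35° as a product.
sin 25° + sin 35° = 2 sin(30°) cos(-5°)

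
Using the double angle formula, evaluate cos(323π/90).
cos(323π/90) = cos²323π/180 - sin²323π/180 = 0.2756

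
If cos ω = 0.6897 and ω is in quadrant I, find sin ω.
sin ω = 0.7241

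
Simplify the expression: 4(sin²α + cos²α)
4(sin²α + cos²α) = 4 (using Pythagorean identity)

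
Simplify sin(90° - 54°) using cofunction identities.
sin(90° - 54°) = cos(54°)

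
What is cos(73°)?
cos(73°) = 0.2924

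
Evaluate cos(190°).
cos(190°) = -0.9848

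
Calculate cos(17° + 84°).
cos(17° + 84°) = cos 17° cos 84° - sin 17° sin 84° = -0.1908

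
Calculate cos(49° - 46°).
cos(49° - 46°) = cos 49° cos 46° + sin 49° sin 46° = 0.9986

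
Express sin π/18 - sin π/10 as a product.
sin π/18 - sin π/10 = 2 cos(7π/90) sin(-π/45)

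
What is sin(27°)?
sin(27°) = 0.454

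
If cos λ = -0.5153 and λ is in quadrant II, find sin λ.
sin λ = 0.857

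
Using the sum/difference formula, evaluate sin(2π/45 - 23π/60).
sin(2π/45 - 23π/60) = sin 2π/45 cos 23π/60 - cos 2π/45 sin 23π/60 = -0.8746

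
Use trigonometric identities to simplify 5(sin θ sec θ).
5(sin θ sec θ) = 5(tan θ) (using Reciprocal + quotient)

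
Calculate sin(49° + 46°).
sin(49° + 46°) = sin 49° cos 46° + cos 49° sin 46° = 0.9962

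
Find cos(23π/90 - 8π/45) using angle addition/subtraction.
cos(23π/90 - 8π/45) = cos 23π/90 cos 8π/45 + sin 23π/90 sin 8π/45 = 0.9703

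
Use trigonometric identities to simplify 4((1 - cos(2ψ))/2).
4((1 - cos(2ψ))/2) = 4(sin²ψ) (using Power reduction)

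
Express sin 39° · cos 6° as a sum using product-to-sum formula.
sin 39° cos 6° = (1/2)[sin(39°+6°) + sin(39°-6°)]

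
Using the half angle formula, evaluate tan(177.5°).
tan(177.5°) = sin 355° / (1 + cos 355°) = -0.04366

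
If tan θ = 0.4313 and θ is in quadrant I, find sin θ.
sin θ = 0.396 (using tan²θ + 1 = sec²θ)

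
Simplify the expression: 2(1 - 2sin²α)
2(1 - 2sin²α) = 2(cos(2α)) (using Double angle)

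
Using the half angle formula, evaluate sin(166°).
sin(166°) = √((1 - cos 332°)/2) = 0.2419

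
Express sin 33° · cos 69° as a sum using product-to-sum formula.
sin 33° cos 69° = (1/2)[sin(33°+69°) + sin(33°-69°)]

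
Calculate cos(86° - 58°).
cos(86° - 58°) = cos 86° cos 58° + sin 86° sin 58° = 0.8829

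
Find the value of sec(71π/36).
sec(71π/36) = 1.004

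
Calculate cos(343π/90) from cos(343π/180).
cos(343π/90) = cos²343π/180 - sin²343π/180 = 0.829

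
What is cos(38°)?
cos(38°) = 0.788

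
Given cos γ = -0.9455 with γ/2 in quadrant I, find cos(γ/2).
cos(γ/2) = ±√((1 + cos γ)/2); positive since γ/2 ∈ QI, so cos(γ/2) = 0.1651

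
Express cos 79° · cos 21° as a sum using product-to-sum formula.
cos 79° cos 21° = (1/2)[cos(79°-21°) + cos(79°+21°)]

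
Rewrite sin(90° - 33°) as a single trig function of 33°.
sin(90° - 33°) = cos(33°)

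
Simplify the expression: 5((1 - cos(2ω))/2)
5((1 - cos(2ω))/2) = 5(sin²ω) (using Power reduction)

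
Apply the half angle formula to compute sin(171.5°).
sin(171.5°) = √((1 - cos 343°)/2) = 0.1478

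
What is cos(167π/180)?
cos(167π/180) = -0.9744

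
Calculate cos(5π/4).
cos(5π/4) = -√2/2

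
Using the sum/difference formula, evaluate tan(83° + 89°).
tan(83° + 89°) = (tan 83° + tan 89°)/(1 - tan 83° tan 89°) = -0.1405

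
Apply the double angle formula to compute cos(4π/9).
cos(4π/9) = cos²2π/9 - sin²2π/9 = 0.1736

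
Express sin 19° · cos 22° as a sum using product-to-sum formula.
sin 19° cos 22° = (1/2)[sin(19°+22°) + sin(19°-22°)]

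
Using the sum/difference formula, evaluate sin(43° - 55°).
sin(43° - 55°) = sin 43° cos 55° - cos 43° sin 55° = -0.2079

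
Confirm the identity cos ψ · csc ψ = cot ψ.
LHS = cos ψ · (1/sin ψ) = cos ψ/sin ψ = cot ψ = RHS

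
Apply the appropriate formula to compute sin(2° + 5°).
sin(2° + 5°) = sin 2° cos 5° + cos 2° sin 5° = 0.1219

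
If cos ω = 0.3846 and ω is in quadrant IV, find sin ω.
sin ω = -0.9231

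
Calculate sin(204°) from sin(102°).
sin(204°) = 2 sin 102° cos 102° = -0.4067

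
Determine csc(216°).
csc(216°) = -1.701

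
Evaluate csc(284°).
csc(284°) = -1.031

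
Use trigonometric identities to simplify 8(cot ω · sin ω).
8(cot ω · sin ω) = 8(cos ω) (using Quotient identity)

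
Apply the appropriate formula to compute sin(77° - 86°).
sin(77° - 86°) = sin 77° cos 86° - cos 77° sin 86° = -0.1564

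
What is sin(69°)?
sin(69°) = 0.9336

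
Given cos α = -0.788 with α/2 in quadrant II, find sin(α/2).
sin(α/2) = ±√((1 - cos α)/2); positive since α/2 ∈ QII, so sin(α/2) = 0.9455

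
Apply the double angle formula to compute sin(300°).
sin(300°) = 2 sin 150° cos 150° = -√3/2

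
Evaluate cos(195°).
cos(195°) = -(√6+√2)/4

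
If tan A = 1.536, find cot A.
cot A = 1/tan A = 0.651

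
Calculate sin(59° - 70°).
sin(59° - 70°) = sin 59° cos 70° - cos 59° sin 70° = -0.1908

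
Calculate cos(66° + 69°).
cos(66° + 69°) = cos 66° cos 69° - sin 66° sin 69° = -√2/2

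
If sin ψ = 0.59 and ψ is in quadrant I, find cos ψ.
cos ψ = 0.8074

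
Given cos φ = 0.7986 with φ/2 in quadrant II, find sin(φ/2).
sin(φ/2) = ±√((1 - cos φ)/2); positive since φ/2 ∈ QII, so sin(φ/2) = 0.3173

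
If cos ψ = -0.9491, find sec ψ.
sec ψ = 1/cos ψ = -1.054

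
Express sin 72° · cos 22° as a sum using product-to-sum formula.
sin 72° cos 22° = (1/2)[sin(72°+22°) + sin(72°-22°)]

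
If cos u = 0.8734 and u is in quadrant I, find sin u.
sin u = 0.487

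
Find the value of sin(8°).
sin(8°) = 0.1392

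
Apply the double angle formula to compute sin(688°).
sin(688°) = 2 sin 344° cos 344° = -0.5299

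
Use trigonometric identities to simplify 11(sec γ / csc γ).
11(sec γ / csc γ) = 11(tan γ) (using Reciprocal identities)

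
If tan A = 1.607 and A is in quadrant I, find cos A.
cos A = 0.5283 (using tan²A + 1 = sec²A)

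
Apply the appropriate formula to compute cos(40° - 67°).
cos(40° - 67°) = cos 40° cos 67° + sin 40° sin 67° = 0.891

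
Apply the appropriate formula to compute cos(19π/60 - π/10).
cos(19π/60 - π/10) = cos 19π/60 cos π/10 + sin 19π/60 sin π/10 = 0.7771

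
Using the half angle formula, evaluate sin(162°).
sin(162°) = √((1 - cos 324°)/2) = 0.309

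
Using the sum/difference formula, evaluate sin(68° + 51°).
sin(68° + 51°) = sin 68° cos 51° + cos 68° sin 51° = 0.8746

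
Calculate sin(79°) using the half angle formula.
sin(79°) = √((1 - cos 158°)/2) = 0.9816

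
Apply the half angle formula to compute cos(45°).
cos(45°) = √((1 + cos 90°)/2) = √2/2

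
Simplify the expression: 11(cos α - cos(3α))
11(cos α - cos(3α)) = 11(2 sin(2α) sin α) (using Sum-to-product)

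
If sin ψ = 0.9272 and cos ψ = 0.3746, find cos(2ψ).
cos(2ψ) = cos²ψ - sin²ψ = -0.7194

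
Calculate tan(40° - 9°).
tan(40° - 9°) = (tan 40° - tan 9°)/(1 + tan 40° tan 9°) = 0.6009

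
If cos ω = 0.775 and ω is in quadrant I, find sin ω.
sin ω = 0.632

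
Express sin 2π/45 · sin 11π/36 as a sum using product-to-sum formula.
sin 2π/45 sin 11π/36 = (1/2)[cos(2π/45-11π/36) - cos(2π/45+11π/36)]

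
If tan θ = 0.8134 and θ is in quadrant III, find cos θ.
cos θ = -0.7758 (using tan²θ + 1 = sec²θ)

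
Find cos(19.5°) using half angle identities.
cos(19.5°) = √((1 + cos 39°)/2) = 0.9426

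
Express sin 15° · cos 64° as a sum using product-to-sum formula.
sin 15° cos 64° = (1/2)[sin(15°+64°) + sin(15°-64°)]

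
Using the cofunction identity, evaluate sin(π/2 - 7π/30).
sin(π/2 - 7π/30) = cos(7π/30) = 0.7431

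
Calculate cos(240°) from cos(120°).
cos(240°) = cos²120° - sin²120° = -1/2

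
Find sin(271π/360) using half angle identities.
sin(271π/360) = √((1 - cos 271π/180)/2) = 0.7009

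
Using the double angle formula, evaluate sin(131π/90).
sin(131π/90) = 2 sin 131π/180 cos 131π/180 = -0.9903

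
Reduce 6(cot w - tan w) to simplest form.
6(cot w - tan w) = 6(2 cot(2w)) (using Double angle)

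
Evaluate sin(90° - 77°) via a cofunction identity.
sin(90° - 77°) = cos(77°) = 0.225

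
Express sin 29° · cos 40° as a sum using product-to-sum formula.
sin 29° cos 40° = (1/2)[sin(29°+40°) + sin(29°-40°)]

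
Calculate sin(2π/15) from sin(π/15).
sin(2π/15) = 2 sin π/15 cos π/15 = 0.4067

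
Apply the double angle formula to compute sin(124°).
sin(124°) = 2 sin 62° cos 62° = 0.829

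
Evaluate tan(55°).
tan(55°) = 1.428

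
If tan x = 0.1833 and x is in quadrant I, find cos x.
cos x = 0.9836 (using tan²x + 1 = sec²x)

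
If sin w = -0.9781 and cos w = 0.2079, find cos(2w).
cos(2w) = cos²w - sin²w = -0.9135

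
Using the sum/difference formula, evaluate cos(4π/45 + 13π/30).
cos(4π/45 + 13π/30) = cos 4π/45 cos 13π/30 - sin 4π/45 sin 13π/30 = -0.06976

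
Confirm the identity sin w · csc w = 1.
LHS = sin w · (1/sin w) = 1 = RHS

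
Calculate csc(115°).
csc(115°) = 1.103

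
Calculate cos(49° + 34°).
cos(49° + 34°) = cos 49° cos 34° - sin 49° sin 34° = 0.1219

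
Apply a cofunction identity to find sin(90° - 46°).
sin(90° - 46°) = cos(46°) = 0.6947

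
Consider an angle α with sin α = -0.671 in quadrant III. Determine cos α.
cos α = ±√(1 - sin²α) = -0.7415 (negative in QIII)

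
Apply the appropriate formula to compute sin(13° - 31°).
sin(13° - 31°) = sin 13° cos 31° - cos 13° sin 31° = -0.309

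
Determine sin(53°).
sin(53°) = 0.7986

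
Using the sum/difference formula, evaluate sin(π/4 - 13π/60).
sin(π/4 - 13π/60) = sin π/4 cos 13π/60 - cos π/4 sin 13π/60 = 0.1045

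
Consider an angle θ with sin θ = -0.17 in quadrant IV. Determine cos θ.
cos θ = √(1 - sin²θ) = 0.9854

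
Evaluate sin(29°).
sin(29°) = 0.4848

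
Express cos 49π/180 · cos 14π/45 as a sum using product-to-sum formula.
cos 49π/180 cos 14π/45 = (1/2)[cos(49π/180-14π/45) + cos(49π/180+14π/45)]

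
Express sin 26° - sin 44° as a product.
sin 26° - sin 44° = 2 cos(35°) sin(-9°)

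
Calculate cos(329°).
cos(329°) = 0.8572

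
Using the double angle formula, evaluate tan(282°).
tan(282°) = 2 tan 141° / (1 - tan²141°) = -4.705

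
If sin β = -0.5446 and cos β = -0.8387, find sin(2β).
sin(2β) = 2 sin β cos β = 0.9135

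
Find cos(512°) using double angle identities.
cos(512°) = cos²256° - sin²256° = -0.8829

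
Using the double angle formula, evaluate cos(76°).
cos(76°) = cos²38° - sin²38° = 0.2419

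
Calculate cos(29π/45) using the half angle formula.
cos(29π/45) = -√((1 + cos 58π/45)/2) = -0.4384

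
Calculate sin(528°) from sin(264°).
sin(528°) = 2 sin 264° cos 264° = 0.2079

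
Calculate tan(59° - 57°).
tan(59° - 57°) = (tan 59° - tan 57°)/(1 + tan 59° tan 57°) = 0.03492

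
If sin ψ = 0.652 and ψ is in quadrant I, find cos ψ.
cos ψ = 0.7582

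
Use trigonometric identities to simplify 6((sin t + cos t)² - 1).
6((sin t + cos t)² - 1) = 6(sin(2t)) (using Pythagorean + double angle)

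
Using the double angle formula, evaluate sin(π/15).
sin(π/15) = 2 sin π/30 cos π/30 = 0.2079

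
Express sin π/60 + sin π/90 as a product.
sin π/60 + sin π/90 = 2 sin(π/72) cos(π/360)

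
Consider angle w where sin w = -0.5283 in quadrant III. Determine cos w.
cos w = ±√(1 - sin²w) = -0.8491 (negative in QIII)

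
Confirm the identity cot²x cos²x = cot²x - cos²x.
RHS = cos²x/sin²x - cos²x = cos²x(1/sin²x - 1) = cos²x · (1 - sin²x)/sin²x = cos²x · cos²x/sin²x = cos²x · cot²x = LHS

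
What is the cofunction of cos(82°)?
cos(82°) = sin(90° - 82°) = sin(8°)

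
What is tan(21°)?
tan(21°) = 0.3839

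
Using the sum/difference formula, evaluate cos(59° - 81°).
cos(59° - 81°) = cos 59° cos 81° + sin 59° sin 81° = 0.9272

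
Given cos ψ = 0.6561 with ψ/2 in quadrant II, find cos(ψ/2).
cos(ψ/2) = ±√((1 + cos ψ)/2); negative since ψ/2 ∈ QII, so cos(ψ/2) = -0.91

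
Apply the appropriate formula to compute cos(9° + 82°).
cos(9° + 82°) = cos 9° cos 82° - sin 9° sin 82° = -0.01745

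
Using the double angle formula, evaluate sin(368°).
sin(368°) = 2 sin 184° cos 184° = 0.1392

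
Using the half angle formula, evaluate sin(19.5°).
sin(19.5°) = √((1 - cos 39°)/2) = 0.3338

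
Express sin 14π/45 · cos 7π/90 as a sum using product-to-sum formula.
sin 14π/45 cos 7π/90 = (1/2)[sin(14π/45+7π/90) + sin(14π/45-7π/90)]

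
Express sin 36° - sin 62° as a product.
sin 36° - sin 62° = 2 cos(49°) sin(-13°)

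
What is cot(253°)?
cot(253°) = 0.3057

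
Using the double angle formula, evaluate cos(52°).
cos(52°) = cos²26° - sin²26° = 0.6157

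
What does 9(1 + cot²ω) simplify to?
9(1 + cot²ω) = 9(csc²ω) (using Pythagorean identity)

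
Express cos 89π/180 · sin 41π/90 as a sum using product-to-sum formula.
cos 89π/180 sin 41π/90 = (1/2)[sin(89π/180+41π/90) - sin(89π/180-41π/90)]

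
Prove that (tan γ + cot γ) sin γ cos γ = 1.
LHS = (sin γ/cos γ + cos γ/sin γ) sin γ cos γ = ((sin²γ + cos²γ)/(sin γ cos γ)) · sin γ cos γ = sin²γ + cos²γ = 1 = RHS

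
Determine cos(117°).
cos(117°) = -0.454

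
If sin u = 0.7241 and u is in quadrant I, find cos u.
cos u = 0.6897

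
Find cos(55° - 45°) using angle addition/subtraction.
cos(55° - 45°) = cos 55° cos 45° + sin 55° sin 45° = 0.9848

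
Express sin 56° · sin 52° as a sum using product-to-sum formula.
sin 56° sin 52° = (1/2)[cos(56°-52°) - cos(56°+52°)]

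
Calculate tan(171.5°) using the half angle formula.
tan(171.5°) = sin 343° / (1 + cos 343°) = -0.1495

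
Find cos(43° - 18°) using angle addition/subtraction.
cos(43° - 18°) = cos 43° cos 18° + sin 43° sin 18° = 0.9063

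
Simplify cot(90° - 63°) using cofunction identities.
cot(90° - 63°) = tan(63°)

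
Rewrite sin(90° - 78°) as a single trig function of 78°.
sin(90° - 78°) = cos(78°)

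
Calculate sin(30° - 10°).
sin(30° - 10°) = sin 30° cos 10° - cos 30° sin 10° = 0.342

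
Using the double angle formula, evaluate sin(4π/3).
sin(4π/3) = 2 sin 2π/3 cos 2π/3 = -√3/2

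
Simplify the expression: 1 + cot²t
1 + cot²t = csc²t (using Pythagorean identity)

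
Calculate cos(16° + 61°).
cos(16° + 61°) = cos 16° cos 61° - sin 16° sin 61° = 0.225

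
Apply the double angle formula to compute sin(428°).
sin(428°) = 2 sin 214° cos 214° = 0.9272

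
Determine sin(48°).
sin(48°) = 0.7431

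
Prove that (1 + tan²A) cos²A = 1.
LHS = sec²A · cos²A = (1/cos²A) · cos²A = 1 = RHS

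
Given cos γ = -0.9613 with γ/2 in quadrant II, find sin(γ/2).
sin(γ/2) = ±√((1 - cos γ)/2); positive since γ/2 ∈ QII, so sin(γ/2) = 0.9903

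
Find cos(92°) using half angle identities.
cos(92°) = -√((1 + cos 184°)/2) = -0.0349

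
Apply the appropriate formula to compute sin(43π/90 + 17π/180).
sin(43π/90 + 17π/180) = sin 43π/90 cos 17π/180 + cos 43π/90 sin 17π/180 = 0.9744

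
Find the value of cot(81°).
cot(81°) = 0.1584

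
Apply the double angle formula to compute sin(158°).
sin(158°) = 2 sin 79° cos 79° = 0.3746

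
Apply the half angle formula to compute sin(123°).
sin(123°) = √((1 - cos 246°)/2) = 0.8387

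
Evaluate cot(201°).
cot(201°) = 2.605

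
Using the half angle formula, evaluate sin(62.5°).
sin(62.5°) = √((1 - cos 125°)/2) = 0.887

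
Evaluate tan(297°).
tan(297°) = -1.963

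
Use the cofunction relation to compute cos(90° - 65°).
cos(90° - 65°) = sin(65°) = 0.9063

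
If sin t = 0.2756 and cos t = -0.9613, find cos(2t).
cos(2t) = cos²t - sin²t = 0.8481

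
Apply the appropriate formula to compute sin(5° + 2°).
sin(5° + 2°) = sin 5° cos 2° + cos 5° sin 2° = 0.1219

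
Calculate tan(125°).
tan(125°) = -1.428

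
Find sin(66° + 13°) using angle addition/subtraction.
sin(66° + 13°) = sin 66° cos 13° + cos 66° sin 13° = 0.9816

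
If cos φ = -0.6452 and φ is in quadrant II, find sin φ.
sin φ = 0.764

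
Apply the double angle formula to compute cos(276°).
cos(276°) = 1 - 2sin²138° = 0.1045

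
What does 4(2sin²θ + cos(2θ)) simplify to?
4(2sin²θ + cos(2θ)) = 4 (using Double angle)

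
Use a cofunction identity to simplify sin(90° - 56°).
sin(90° - 56°) = cos(56°)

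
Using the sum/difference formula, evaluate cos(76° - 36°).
cos(76° - 36°) = cos 76° cos 36° + sin 76° sin 36° = 0.766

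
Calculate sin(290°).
sin(290°) = -0.9397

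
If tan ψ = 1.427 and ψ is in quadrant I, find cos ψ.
cos ψ = 0.5739 (using tan²ψ + 1 = sec²ψ)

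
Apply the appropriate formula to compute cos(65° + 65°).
cos(65° + 65°) = cos 65° cos 65° - sin 65° sin 65° = -0.6428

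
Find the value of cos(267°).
cos(267°) = -0.05234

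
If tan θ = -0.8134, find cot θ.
cot θ = 1/tan θ = -1.229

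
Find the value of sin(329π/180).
sin(329π/180) = -0.515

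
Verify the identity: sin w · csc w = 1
LHS = sin w · (1/sin w) = 1 = RHS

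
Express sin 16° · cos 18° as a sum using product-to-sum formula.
sin 16° cos 18° = (1/2)[sin(16°+18°) + sin(16°-18°)]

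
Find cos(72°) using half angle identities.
cos(72°) = √((1 + cos 144°)/2) = 0.309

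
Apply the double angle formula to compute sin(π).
sin(π) = 2 sin π/2 cos π/2 = 0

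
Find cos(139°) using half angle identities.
cos(139°) = -√((1 + cos 278°)/2) = -0.7547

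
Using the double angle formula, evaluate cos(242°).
cos(242°) = cos²121° - sin²121° = -0.4695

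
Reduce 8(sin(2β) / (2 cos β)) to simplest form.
8(sin(2β) / (2 cos β)) = 8(sin β) (using Double angle)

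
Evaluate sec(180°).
sec(180°) = -1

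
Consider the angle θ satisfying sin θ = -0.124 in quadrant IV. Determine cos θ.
cos θ = √(1 - sin²θ) = 0.9923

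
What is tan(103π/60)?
tan(103π/60) = -1.235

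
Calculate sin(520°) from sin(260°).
sin(520°) = 2 sin 260° cos 260° = 0.342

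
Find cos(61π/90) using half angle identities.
cos(61π/90) = -√((1 + cos 61π/45)/2) = -0.5299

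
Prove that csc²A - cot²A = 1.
LHS = 1/sin²A - cos²A/sin²A = (1 - cos²A)/sin²A = sin²A/sin²A = 1 = RHS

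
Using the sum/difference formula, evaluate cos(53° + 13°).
cos(53° + 13°) = cos 53° cos 13° - sin 53° sin 13° = 0.4067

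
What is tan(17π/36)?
tan(17π/36) = 11.43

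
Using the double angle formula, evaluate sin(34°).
sin(34°) = 2 sin 17° cos 17° = 0.5592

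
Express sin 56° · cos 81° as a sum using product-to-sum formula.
sin 56° cos 81° = (1/2)[sin(56°+81°) + sin(56°-81°)]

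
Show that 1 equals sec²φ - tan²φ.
RHS = 1/cos²φ - sin²φ/cos²φ = (1 - sin²φ)/cos²φ = cos²φ/cos²φ = 1 = LHS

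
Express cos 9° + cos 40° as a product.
cos 9° + cos 40° = 2 cos(24.5°) cos(-15.5°)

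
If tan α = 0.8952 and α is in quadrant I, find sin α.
sin α = 0.667 (using tan²α + 1 = sec²α)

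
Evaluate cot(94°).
cot(94°) = -0.06993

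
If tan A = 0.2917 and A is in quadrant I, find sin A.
sin A = 0.28 (using tan²A + 1 = sec²A)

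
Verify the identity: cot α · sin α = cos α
LHS = (cos α/sin α) · sin α = cos α = RHS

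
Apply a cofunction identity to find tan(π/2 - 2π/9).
tan(π/2 - 2π/9) = cot(2π/9) = 1.192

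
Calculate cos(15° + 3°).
cos(15° + 3°) = cos 15° cos 3° - sin 15° sin 3° = 0.9511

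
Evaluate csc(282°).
csc(282°) = -1.022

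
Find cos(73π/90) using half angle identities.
cos(73π/90) = -√((1 + cos 73π/45)/2) = -0.829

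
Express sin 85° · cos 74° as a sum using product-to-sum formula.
sin 85° cos 74° = (1/2)[sin(85°+74°) + sin(85°-74°)]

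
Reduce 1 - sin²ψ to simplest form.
1 - sin²ψ = cos²ψ (using Pythagorean identity)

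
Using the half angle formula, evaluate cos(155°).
cos(155°) = -√((1 + cos 310°)/2) = -0.9063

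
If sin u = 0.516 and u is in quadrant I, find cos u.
cos u = 0.8566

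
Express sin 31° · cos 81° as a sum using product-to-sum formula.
sin 31° cos 81° = (1/2)[sin(31°+81°) + sin(31°-81°)]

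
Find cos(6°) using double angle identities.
cos(6°) = cos²3° - sin²3° = 0.9945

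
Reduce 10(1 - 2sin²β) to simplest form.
10(1 - 2sin²β) = 10(cos(2β)) (using Double angle)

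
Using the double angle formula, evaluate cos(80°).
cos(80°) = 2cos²40° - 1 = 0.1736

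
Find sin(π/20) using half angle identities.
sin(π/20) = √((1 - cos π/10)/2) = 0.1564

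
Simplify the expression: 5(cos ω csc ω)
5(cos ω csc ω) = 5(cot ω) (using Reciprocal + quotient)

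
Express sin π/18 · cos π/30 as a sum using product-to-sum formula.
sin π/18 cos π/30 = (1/2)[sin(π/18+π/30) + sin(π/18-π/30)]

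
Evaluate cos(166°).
cos(166°) = -0.9703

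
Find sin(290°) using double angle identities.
sin(290°) = 2 sin 145° cos 145° = -0.9397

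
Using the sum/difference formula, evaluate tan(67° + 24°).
tan(67° + 24°) = (tan 67° + tan 24°)/(1 - tan 67° tan 24°) = -57.29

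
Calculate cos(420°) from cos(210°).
cos(420°) = 2cos²210° - 1 = 1/2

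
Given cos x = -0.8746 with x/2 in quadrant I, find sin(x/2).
sin(x/2) = ±√((1 - cos x)/2); positive since x/2 ∈ QI, so sin(x/2) = 0.9681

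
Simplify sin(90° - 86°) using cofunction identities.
sin(90° - 86°) = cos(86°)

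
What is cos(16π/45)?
cos(16π/45) = 0.4384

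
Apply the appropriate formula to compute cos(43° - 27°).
cos(43° - 27°) = cos 43° cos 27° + sin 43° sin 27° = 0.9613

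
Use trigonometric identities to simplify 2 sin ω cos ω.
2 sin ω cos ω = sin(2ω) (using Double angle)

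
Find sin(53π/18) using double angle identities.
sin(53π/18) = 2 sin 53π/36 cos 53π/36 = 0.1736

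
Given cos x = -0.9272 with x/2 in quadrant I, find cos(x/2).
cos(x/2) = ±√((1 + cos x)/2); positive since x/2 ∈ QI, so cos(x/2) = 0.1908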